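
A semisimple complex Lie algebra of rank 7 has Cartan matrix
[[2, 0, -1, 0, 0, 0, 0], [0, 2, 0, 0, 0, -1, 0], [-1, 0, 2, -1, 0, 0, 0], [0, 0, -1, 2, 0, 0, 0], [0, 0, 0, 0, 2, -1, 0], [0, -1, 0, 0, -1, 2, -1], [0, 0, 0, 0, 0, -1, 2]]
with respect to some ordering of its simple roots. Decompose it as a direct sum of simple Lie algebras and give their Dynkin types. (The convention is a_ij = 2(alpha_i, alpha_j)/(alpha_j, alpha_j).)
The diagram associated to this matrix has two connected components: the simple roots {alpha_1, alpha_3, alpha_4} form a chain of 3 nodes with single edges (A_3), and {alpha_2, alpha_5, alpha_6, alpha_7} form a chain of 2 nodes with a fork of two nodes at one end (D_4). A semisimple Lie algebra decomposes uniquely as the direct sum of simple ideals, one per connected component of its Dynkin diagram, so g ≅ A_3 ⊕ D_4 (dimension 15 + 28 = 43).

A3 ⊕ D4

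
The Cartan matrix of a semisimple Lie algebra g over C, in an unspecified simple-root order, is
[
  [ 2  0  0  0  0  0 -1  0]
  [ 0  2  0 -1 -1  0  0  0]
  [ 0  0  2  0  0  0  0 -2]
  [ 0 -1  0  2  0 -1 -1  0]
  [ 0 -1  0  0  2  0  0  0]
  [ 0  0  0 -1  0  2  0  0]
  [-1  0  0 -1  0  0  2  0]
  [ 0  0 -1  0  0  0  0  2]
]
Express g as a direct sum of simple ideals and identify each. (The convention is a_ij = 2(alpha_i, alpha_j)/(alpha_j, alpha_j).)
B_2 ⊕ E_6

The diagram associated to this matrix has two connected components: the simple roots {alpha_3, alpha_8} form a chain of 2 nodes with a double edge at one end; the terminal node there is the unique short simple root (B_2), and {alpha_1, alpha_2, alpha_4, alpha_5, alpha_6, alpha_7} form a chain of 5 nodes with one extra node attached to the third node from one end (E_6). A semisimple Lie algebra decomposes uniquely as the direct sum of simple ideals, one per connected component of its Dynkin diagram, so g ≅ B_2 ⊕ E_6 (dimension 10 + 78 = 88).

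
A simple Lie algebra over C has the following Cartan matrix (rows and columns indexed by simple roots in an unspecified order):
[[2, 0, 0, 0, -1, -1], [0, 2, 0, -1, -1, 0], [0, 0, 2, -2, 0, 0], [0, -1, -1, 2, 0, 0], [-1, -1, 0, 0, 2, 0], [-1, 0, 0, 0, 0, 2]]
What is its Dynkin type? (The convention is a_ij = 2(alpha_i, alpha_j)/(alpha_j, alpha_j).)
The matrix has rank 6 with 2's on the diagonal. Reading the off-diagonal entries as Dynkin edges (a single edge where a_ij = a_ji = -1; a double or triple edge where a_ij * a_ji = 2 or 3), the diagram is a chain of 6 nodes with a double edge at one end; the terminal node there is the unique long simple root (C_6). One simple-root ordering that puts it in standard form is (alpha_6, alpha_1, alpha_5, alpha_2, alpha_4, alpha_3). So the algebra is type C_6, i.e. sp(12).

C_6 (sp(12))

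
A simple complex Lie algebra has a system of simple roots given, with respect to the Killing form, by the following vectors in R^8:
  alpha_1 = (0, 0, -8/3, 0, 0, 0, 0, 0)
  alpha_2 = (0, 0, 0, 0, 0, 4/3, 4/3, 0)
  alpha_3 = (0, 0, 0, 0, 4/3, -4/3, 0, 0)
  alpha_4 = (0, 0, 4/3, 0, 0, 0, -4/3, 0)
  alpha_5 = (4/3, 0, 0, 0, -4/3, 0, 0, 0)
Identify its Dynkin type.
Compute the Cartan integers a_ij = 2(alpha_i, alpha_j)/(alpha_j, alpha_j); the resulting 5x5 Cartan matrix is
[[2, 0, 0, -2, 0], [0, 2, -1, -1, 0], [0, -1, 2, 0, -1], [-1, -1, 0, 2, 0], [0, 0, -1, 0, 2]].
The roots have two lengths (squared-length ratio 2:1); the short ones are alpha_{2,3,4,5}. The associated Dynkin diagram is a chain of 5 nodes with a double edge at one end; the terminal node there is the unique long simple root (C_5), so the type is C_5 (the algebra sp(10)).

C_5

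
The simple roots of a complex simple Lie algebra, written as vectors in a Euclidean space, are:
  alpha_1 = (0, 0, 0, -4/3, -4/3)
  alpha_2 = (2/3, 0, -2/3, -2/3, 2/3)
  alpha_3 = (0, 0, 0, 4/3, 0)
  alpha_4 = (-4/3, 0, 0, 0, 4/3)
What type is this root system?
Compute the Cartan integers a_ij = 2(alpha_i, alpha_j)/(alpha_j, alpha_j); the resulting 4x4 Cartan matrix is
[[2, 0, -2, -1], [0, 2, -1, 0], [-1, -1, 2, 0], [-1, 0, 0, 2]].
The roots have two lengths (squared-length ratio 2:1); the short ones are alpha_{2,3}. The associated Dynkin diagram is a chain of 4 nodes with a double edge between the middle two (F_4), so the type is F_4.

F4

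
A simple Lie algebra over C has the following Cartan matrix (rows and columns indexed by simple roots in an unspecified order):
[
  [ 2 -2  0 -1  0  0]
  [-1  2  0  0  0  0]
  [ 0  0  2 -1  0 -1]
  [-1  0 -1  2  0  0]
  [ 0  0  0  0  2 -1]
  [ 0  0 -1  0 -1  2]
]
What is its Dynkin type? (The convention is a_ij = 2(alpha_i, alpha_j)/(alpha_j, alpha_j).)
The matrix has rank 6 with 2's on the diagonal. Reading the off-diagonal entries as Dynkin edges (a single edge where a_ij = a_ji = -1; a double or triple edge where a_ij * a_ji = 2 or 3), the diagram is a chain of 6 nodes with a double edge at one end; the terminal node there is the unique short simple root (B_6). One simple-root ordering that puts it in standard form is (alpha_5, alpha_6, alpha_3, alpha_4, alpha_1, alpha_2). So the algebra is type B_6, i.e. so(13).

type B_6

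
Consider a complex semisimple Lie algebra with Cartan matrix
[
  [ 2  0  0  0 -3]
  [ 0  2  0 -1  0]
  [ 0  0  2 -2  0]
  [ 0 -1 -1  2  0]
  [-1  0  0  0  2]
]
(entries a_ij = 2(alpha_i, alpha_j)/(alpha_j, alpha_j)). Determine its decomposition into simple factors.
The diagram associated to this matrix has two connected components: the simple roots {alpha_2, alpha_3, alpha_4} form a chain of 3 nodes with a double edge at one end; the terminal node there is the unique long simple root (C_3), and {alpha_1, alpha_5} form two nodes joined by a triple edge (G_2). A semisimple Lie algebra decomposes uniquely as the direct sum of simple ideals, one per connected component of its Dynkin diagram, so g ≅ C_3 ⊕ G_2 (dimension 21 + 14 = 35).

C_3 ⊕ G_2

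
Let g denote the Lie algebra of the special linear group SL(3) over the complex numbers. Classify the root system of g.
This is sl(3), which has dimension 3^2 - 1 = 8 and rank 3 - 1 = 2 (a Cartan subalgebra is the diagonal traceless matrices). In the classification of classical Lie algebras, the special linear algebra sl(n+1) has type A_n; here n = 2, so the Dynkin diagram is a chain of 2 nodes with single edges (A_2). Hence the type is A_2.

type A_2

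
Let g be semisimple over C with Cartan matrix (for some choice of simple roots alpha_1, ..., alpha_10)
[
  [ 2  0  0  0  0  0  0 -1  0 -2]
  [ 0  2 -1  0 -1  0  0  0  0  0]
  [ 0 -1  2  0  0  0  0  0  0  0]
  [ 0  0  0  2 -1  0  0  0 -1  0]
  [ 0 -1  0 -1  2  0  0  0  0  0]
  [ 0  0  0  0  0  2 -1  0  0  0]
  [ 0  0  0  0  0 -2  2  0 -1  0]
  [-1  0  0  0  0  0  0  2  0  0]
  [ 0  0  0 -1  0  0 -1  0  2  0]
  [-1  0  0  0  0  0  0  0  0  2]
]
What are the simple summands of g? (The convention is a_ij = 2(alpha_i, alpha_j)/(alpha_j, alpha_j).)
B_3 (so(7)) ⊕ B_7 (so(15))

The diagram associated to this matrix has two connected components: the simple roots {alpha_1, alpha_8, alpha_10} form a chain of 3 nodes with a double edge at one end; the terminal node there is the unique short simple root (B_3), and {alpha_2, alpha_3, alpha_4, alpha_5, alpha_6, alpha_7, alpha_9} form a chain of 7 nodes with a double edge at one end; the terminal node there is the unique short simple root (B_7). A semisimple Lie algebra decomposes uniquely as the direct sum of simple ideals, one per connected component of its Dynkin diagram, so g ≅ B_3 ⊕ B_7 (dimension 21 + 105 = 126).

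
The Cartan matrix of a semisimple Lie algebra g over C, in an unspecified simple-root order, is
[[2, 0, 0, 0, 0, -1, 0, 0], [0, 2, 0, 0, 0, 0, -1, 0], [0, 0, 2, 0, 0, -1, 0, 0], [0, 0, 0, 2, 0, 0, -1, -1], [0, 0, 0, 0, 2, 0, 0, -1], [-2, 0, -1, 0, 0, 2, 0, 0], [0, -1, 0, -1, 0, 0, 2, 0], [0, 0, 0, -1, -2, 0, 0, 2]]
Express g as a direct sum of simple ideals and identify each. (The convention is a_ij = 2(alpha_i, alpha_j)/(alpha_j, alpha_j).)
B_3 (so(7)) + B_5 (so(11))

The diagram associated to this matrix has two connected components: the simple roots {alpha_1, alpha_3, alpha_6} form a chain of 3 nodes with a double edge at one end; the terminal node there is the unique short simple root (B_3), and {alpha_2, alpha_4, alpha_5, alpha_7, alpha_8} form a chain of 5 nodes with a double edge at one end; the terminal node there is the unique short simple root (B_5). A semisimple Lie algebra decomposes uniquely as the direct sum of simple ideals, one per connected component of its Dynkin diagram, so g ≅ B_3 ⊕ B_5 (dimension 21 + 55 = 76).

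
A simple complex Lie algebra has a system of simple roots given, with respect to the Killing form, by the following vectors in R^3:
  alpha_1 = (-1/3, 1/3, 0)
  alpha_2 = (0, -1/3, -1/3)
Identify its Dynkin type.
A_2

Compute the Cartan integers a_ij = 2(alpha_i, alpha_j)/(alpha_j, alpha_j); the resulting 2x2 Cartan matrix is
[[2, -1], [-1, 2]].
All simple roots have the same length, so the diagram is simply laced. The associated Dynkin diagram is a chain of 2 nodes with single edges (A_2), so the type is A_2 (the algebra sl(3)).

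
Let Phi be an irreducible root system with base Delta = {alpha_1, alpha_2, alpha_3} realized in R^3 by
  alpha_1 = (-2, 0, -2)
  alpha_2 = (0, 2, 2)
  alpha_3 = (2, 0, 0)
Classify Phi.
B_3

Compute the Cartan integers a_ij = 2(alpha_i, alpha_j)/(alpha_j, alpha_j); the resulting 3x3 Cartan matrix is
[[2, -1, -2], [-1, 2, 0], [-1, 0, 2]].
The roots have two lengths (squared-length ratio 2:1); the short ones are alpha_{3}. The associated Dynkin diagram is a chain of 3 nodes with a double edge at one end; the terminal node there is the unique short simple root (B_3), so the type is B_3 (the algebra so(7)).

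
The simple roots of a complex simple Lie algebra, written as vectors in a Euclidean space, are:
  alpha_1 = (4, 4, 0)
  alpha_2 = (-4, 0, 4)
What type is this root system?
Compute the Cartan integers a_ij = 2(alpha_i, alpha_j)/(alpha_j, alpha_j); the resulting 2x2 Cartan matrix is
[[2, -1], [-1, 2]].
All simple roots have the same length, so the diagram is simply laced. The associated Dynkin diagram is a chain of 2 nodes with single edges (A_2), so the type is A_2 (the algebra sl(3)).

A_2 (sl(3))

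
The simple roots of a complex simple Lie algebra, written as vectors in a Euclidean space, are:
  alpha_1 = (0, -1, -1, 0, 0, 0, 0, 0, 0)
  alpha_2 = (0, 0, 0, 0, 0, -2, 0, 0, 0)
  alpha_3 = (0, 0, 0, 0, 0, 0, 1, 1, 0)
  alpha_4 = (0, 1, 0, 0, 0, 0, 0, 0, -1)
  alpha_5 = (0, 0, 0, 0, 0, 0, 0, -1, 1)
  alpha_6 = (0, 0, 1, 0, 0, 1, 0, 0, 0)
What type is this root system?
Compute the Cartan integers a_ij = 2(alpha_i, alpha_j)/(alpha_j, alpha_j); the resulting 6x6 Cartan matrix is
[[2, 0, 0, -1, 0, -1], [0, 2, 0, 0, 0, -2], [0, 0, 2, 0, -1, 0], [-1, 0, 0, 2, -1, 0], [0, 0, -1, -1, 2, 0], [-1, -1, 0, 0, 0, 2]].
The roots have two lengths (squared-length ratio 2:1); the short ones are alpha_{1,3,4,5,6}. The associated Dynkin diagram is a chain of 6 nodes with a double edge at one end; the terminal node there is the unique long simple root (C_6), so the type is C_6 (the algebra sp(12)).

type C_6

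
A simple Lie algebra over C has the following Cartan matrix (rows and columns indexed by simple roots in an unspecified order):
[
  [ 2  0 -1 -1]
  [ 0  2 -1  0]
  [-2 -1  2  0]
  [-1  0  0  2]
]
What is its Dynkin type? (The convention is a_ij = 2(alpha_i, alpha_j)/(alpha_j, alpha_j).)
The matrix has rank 4 with 2's on the diagonal. Reading the off-diagonal entries as Dynkin edges (a single edge where a_ij = a_ji = -1; a double or triple edge where a_ij * a_ji = 2 or 3), the diagram is a chain of 4 nodes with a double edge between the middle two (F_4). One simple-root ordering that puts it in standard form is (alpha_2, alpha_3, alpha_1, alpha_4). So the algebra is type F_4.

F_4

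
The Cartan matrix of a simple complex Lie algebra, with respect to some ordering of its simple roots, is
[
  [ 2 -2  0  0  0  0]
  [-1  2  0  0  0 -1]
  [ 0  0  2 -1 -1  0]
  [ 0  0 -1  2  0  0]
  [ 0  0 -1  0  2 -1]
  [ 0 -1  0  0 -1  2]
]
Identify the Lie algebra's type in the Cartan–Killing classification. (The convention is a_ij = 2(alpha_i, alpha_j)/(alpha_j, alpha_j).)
C6

The matrix has rank 6 with 2's on the diagonal. Reading the off-diagonal entries as Dynkin edges (a single edge where a_ij = a_ji = -1; a double or triple edge where a_ij * a_ji = 2 or 3), the diagram is a chain of 6 nodes with a double edge at one end; the terminal node there is the unique long simple root (C_6). One simple-root ordering that puts it in standard form is (alpha_4, alpha_3, alpha_5, alpha_6, alpha_2, alpha_1). So the algebra is type C_6, i.e. sp(12).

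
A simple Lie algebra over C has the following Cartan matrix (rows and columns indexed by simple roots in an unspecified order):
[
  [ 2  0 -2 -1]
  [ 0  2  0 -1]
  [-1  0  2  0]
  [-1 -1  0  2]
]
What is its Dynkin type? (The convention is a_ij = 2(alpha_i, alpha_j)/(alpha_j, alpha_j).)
The matrix has rank 4 with 2's on the diagonal. Reading the off-diagonal entries as Dynkin edges (a single edge where a_ij = a_ji = -1; a double or triple edge where a_ij * a_ji = 2 or 3), the diagram is a chain of 4 nodes with a double edge at one end; the terminal node there is the unique short simple root (B_4). One simple-root ordering that puts it in standard form is (alpha_2, alpha_4, alpha_1, alpha_3). So the algebra is type B_4, i.e. so(9).

type B_4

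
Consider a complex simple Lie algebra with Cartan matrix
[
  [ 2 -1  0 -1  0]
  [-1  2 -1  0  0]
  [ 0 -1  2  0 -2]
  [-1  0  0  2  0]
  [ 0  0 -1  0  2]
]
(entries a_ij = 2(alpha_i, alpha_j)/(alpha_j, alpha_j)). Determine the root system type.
The matrix has rank 5 with 2's on the diagonal. Reading the off-diagonal entries as Dynkin edges (a single edge where a_ij = a_ji = -1; a double or triple edge where a_ij * a_ji = 2 or 3), the diagram is a chain of 5 nodes with a double edge at one end; the terminal node there is the unique short simple root (B_5). One simple-root ordering that puts it in standard form is (alpha_4, alpha_1, alpha_2, alpha_3, alpha_5). So the algebra is type B_5, i.e. so(11).

B_5 (so(11))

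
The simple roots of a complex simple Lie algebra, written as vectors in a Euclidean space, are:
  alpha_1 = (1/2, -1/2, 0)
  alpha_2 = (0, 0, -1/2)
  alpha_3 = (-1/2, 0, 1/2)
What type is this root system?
Compute the Cartan integers a_ij = 2(alpha_i, alpha_j)/(alpha_j, alpha_j); the resulting 3x3 Cartan matrix is
[[2, 0, -1], [0, 2, -1], [-1, -2, 2]].
The roots have two lengths (squared-length ratio 2:1); the short ones are alpha_{2}. The associated Dynkin diagram is a chain of 3 nodes with a double edge at one end; the terminal node there is the unique short simple root (B_3), so the type is B_3 (the algebra so(7)).

type B_3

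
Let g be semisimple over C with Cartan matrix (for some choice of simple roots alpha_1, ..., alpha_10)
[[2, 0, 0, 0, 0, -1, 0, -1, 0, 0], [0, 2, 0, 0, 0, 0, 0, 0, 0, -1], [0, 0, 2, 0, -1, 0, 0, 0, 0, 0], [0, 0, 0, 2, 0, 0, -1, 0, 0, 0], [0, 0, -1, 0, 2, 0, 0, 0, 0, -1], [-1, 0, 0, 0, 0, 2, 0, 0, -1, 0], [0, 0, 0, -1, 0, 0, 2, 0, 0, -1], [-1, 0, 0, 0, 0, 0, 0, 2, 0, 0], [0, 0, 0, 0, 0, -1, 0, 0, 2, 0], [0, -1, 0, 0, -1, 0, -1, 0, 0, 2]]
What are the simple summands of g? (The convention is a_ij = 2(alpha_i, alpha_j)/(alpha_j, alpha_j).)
type A_4 ⊕ type E_6

The diagram associated to this matrix has two connected components: the simple roots {alpha_1, alpha_6, alpha_8, alpha_9} form a chain of 4 nodes with single edges (A_4), and {alpha_2, alpha_3, alpha_4, alpha_5, alpha_7, alpha_10} form a chain of 5 nodes with one extra node attached to the third node from one end (E_6). A semisimple Lie algebra decomposes uniquely as the direct sum of simple ideals, one per connected component of its Dynkin diagram, so g ≅ A_4 ⊕ E_6 (dimension 24 + 78 = 102).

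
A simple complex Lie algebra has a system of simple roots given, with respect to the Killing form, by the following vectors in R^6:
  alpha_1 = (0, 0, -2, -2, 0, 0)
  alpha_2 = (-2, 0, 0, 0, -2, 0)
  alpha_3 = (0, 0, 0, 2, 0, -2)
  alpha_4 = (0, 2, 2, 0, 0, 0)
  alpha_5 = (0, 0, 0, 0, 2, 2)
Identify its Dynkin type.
Compute the Cartan integers a_ij = 2(alpha_i, alpha_j)/(alpha_j, alpha_j); the resulting 5x5 Cartan matrix is
[[2, 0, -1, -1, 0], [0, 2, 0, 0, -1], [-1, 0, 2, 0, -1], [-1, 0, 0, 2, 0], [0, -1, -1, 0, 2]].
All simple roots have the same length, so the diagram is simply laced. The associated Dynkin diagram is a chain of 5 nodes with single edges (A_5), so the type is A_5 (the algebra sl(6)).

A_5 (sl(6))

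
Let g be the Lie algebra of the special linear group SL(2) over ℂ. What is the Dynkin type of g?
This is sl(2), which has dimension 2^2 - 1 = 3 and rank 2 - 1 = 1 (a Cartan subalgebra is the diagonal traceless matrices). In the classification of classical Lie algebras, the special linear algebra sl(n+1) has type A_n; here n = 1, so the Dynkin diagram is a chain of 1 nodes with single edges (A_1). Hence the type is A_1.

A1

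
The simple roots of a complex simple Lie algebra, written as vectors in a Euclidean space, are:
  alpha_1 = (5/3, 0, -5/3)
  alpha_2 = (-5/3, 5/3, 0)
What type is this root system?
Compute the Cartan integers a_ij = 2(alpha_i, alpha_j)/(alpha_j, alpha_j); the resulting 2x2 Cartan matrix is
[[2, -1], [-1, 2]].
All simple roots have the same length, so the diagram is simply laced. The associated Dynkin diagram is a chain of 2 nodes with single edges (A_2), so the type is A_2 (the algebra sl(3)).

type A_2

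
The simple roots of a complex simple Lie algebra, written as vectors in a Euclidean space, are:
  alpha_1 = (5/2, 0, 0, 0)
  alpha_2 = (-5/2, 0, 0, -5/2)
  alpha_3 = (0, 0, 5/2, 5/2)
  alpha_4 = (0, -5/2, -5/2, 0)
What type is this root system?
B4

Compute the Cartan integers a_ij = 2(alpha_i, alpha_j)/(alpha_j, alpha_j); the resulting 4x4 Cartan matrix is
[[2, -1, 0, 0], [-2, 2, -1, 0], [0, -1, 2, -1], [0, 0, -1, 2]].
The roots have two lengths (squared-length ratio 2:1); the short ones are alpha_{1}. The associated Dynkin diagram is a chain of 4 nodes with a double edge at one end; the terminal node there is the unique short simple root (B_4), so the type is B_4 (the algebra so(9)).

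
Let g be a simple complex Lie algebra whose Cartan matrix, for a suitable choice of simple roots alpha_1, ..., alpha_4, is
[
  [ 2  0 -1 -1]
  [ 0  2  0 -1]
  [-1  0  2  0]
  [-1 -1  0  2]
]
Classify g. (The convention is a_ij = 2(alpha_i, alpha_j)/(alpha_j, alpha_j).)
type A_4

The matrix has rank 4 with 2's on the diagonal. Reading the off-diagonal entries as Dynkin edges (a single edge where a_ij = a_ji = -1; a double or triple edge where a_ij * a_ji = 2 or 3), the diagram is a chain of 4 nodes with single edges (A_4). One simple-root ordering that puts it in standard form is (alpha_2, alpha_4, alpha_1, alpha_3). So the algebra is type A_4, i.e. sl(5).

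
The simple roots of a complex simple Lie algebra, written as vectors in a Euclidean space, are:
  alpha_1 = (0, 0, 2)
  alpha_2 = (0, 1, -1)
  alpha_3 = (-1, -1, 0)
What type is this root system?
C_3

Compute the Cartan integers a_ij = 2(alpha_i, alpha_j)/(alpha_j, alpha_j); the resulting 3x3 Cartan matrix is
[[2, -2, 0], [-1, 2, -1], [0, -1, 2]].
The roots have two lengths (squared-length ratio 2:1); the short ones are alpha_{2,3}. The associated Dynkin diagram is a chain of 3 nodes with a double edge at one end; the terminal node there is the unique long simple root (C_3), so the type is C_3 (the algebra sp(6)).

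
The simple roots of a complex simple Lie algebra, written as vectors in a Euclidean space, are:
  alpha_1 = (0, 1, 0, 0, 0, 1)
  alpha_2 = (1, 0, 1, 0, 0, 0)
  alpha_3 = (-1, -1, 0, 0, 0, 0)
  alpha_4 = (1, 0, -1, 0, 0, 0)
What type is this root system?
Compute the Cartan integers a_ij = 2(alpha_i, alpha_j)/(alpha_j, alpha_j); the resulting 4x4 Cartan matrix is
[[2, 0, -1, 0], [0, 2, -1, 0], [-1, -1, 2, -1], [0, 0, -1, 2]].
All simple roots have the same length, so the diagram is simply laced. The associated Dynkin diagram is a chain of 2 nodes with a fork of two nodes at one end (D_4), so the type is D_4 (the algebra so(8)).

D_4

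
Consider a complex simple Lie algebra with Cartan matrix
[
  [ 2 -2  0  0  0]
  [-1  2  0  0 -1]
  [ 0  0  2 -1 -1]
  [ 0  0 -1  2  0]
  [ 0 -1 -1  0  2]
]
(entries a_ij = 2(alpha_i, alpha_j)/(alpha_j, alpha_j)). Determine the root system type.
The matrix has rank 5 with 2's on the diagonal. Reading the off-diagonal entries as Dynkin edges (a single edge where a_ij = a_ji = -1; a double or triple edge where a_ij * a_ji = 2 or 3), the diagram is a chain of 5 nodes with a double edge at one end; the terminal node there is the unique long simple root (C_5). One simple-root ordering that puts it in standard form is (alpha_4, alpha_3, alpha_5, alpha_2, alpha_1). So the algebra is type C_5, i.e. sp(10).

C_5 (sp(10))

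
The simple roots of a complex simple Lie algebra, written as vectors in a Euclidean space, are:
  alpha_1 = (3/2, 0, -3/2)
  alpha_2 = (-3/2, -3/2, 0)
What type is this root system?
Compute the Cartan integers a_ij = 2(alpha_i, alpha_j)/(alpha_j, alpha_j); the resulting 2x2 Cartan matrix is
[[2, -1], [-1, 2]].
All simple roots have the same length, so the diagram is simply laced. The associated Dynkin diagram is a chain of 2 nodes with single edges (A_2), so the type is A_2 (the algebra sl(3)).

A2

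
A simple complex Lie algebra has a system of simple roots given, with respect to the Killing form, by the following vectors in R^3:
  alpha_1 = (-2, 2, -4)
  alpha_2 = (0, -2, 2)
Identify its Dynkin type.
Compute the Cartan integers a_ij = 2(alpha_i, alpha_j)/(alpha_j, alpha_j); the resulting 2x2 Cartan matrix is
[[2, -3], [-1, 2]].
The roots have two lengths (squared-length ratio 3:1); the short ones are alpha_{2}. The associated Dynkin diagram is two nodes joined by a triple edge (G_2), so the type is G_2.

G_2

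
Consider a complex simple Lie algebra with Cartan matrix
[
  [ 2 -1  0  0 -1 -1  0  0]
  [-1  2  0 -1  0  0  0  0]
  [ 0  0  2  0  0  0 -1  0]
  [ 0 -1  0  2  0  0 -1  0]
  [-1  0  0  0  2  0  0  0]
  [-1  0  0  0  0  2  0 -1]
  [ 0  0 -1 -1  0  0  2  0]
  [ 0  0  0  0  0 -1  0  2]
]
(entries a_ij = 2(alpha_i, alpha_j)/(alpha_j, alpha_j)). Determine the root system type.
E_8

The matrix has rank 8 with 2's on the diagonal. Reading the off-diagonal entries as Dynkin edges (a single edge where a_ij = a_ji = -1; a double or triple edge where a_ij * a_ji = 2 or 3), the diagram is a chain of 7 nodes with one extra node attached to the third node from one end (E_8). One simple-root ordering that puts it in standard form is (alpha_8, alpha_5, alpha_6, alpha_1, alpha_2, alpha_4, alpha_7, alpha_3). So the algebra is type E_8.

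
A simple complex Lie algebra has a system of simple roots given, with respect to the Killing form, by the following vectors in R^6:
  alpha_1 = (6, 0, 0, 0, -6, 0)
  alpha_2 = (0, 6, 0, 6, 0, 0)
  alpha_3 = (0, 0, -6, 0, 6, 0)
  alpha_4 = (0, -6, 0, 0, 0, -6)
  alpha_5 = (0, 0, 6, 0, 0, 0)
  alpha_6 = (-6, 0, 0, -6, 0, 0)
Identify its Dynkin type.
B6

Compute the Cartan integers a_ij = 2(alpha_i, alpha_j)/(alpha_j, alpha_j); the resulting 6x6 Cartan matrix is
[[2, 0, -1, 0, 0, -1], [0, 2, 0, -1, 0, -1], [-1, 0, 2, 0, -2, 0], [0, -1, 0, 2, 0, 0], [0, 0, -1, 0, 2, 0], [-1, -1, 0, 0, 0, 2]].
The roots have two lengths (squared-length ratio 2:1); the short ones are alpha_{5}. The associated Dynkin diagram is a chain of 6 nodes with a double edge at one end; the terminal node there is the unique short simple root (B_6), so the type is B_6 (the algebra so(13)).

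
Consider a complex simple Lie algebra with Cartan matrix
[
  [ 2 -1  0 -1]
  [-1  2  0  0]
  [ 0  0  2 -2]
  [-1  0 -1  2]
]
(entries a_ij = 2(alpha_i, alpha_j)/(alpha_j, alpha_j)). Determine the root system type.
The matrix has rank 4 with 2's on the diagonal. Reading the off-diagonal entries as Dynkin edges (a single edge where a_ij = a_ji = -1; a double or triple edge where a_ij * a_ji = 2 or 3), the diagram is a chain of 4 nodes with a double edge at one end; the terminal node there is the unique long simple root (C_4). One simple-root ordering that puts it in standard form is (alpha_2, alpha_1, alpha_4, alpha_3). So the algebra is type C_4, i.e. sp(8).

C_4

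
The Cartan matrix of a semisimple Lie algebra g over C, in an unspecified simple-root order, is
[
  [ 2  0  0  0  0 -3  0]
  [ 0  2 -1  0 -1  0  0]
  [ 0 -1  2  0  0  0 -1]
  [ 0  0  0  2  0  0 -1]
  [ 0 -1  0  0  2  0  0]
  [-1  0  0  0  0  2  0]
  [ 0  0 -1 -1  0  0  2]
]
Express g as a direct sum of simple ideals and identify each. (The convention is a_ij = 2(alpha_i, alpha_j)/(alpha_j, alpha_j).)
The diagram associated to this matrix has two connected components: the simple roots {alpha_2, alpha_3, alpha_4, alpha_5, alpha_7} form a chain of 5 nodes with single edges (A_5), and {alpha_1, alpha_6} form two nodes joined by a triple edge (G_2). A semisimple Lie algebra decomposes uniquely as the direct sum of simple ideals, one per connected component of its Dynkin diagram, so g ≅ A_5 ⊕ G_2 (dimension 35 + 14 = 49).

type A_5 ⊕ type G_2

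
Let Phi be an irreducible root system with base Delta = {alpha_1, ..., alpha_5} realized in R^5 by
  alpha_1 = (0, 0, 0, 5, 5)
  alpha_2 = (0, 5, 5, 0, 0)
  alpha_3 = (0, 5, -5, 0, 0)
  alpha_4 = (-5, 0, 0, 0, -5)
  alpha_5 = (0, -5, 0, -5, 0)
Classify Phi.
Compute the Cartan integers a_ij = 2(alpha_i, alpha_j)/(alpha_j, alpha_j); the resulting 5x5 Cartan matrix is
[[2, 0, 0, -1, -1], [0, 2, 0, 0, -1], [0, 0, 2, 0, -1], [-1, 0, 0, 2, 0], [-1, -1, -1, 0, 2]].
All simple roots have the same length, so the diagram is simply laced. The associated Dynkin diagram is a chain of 3 nodes with a fork of two nodes at one end (D_5), so the type is D_5 (the algebra so(10)).

D5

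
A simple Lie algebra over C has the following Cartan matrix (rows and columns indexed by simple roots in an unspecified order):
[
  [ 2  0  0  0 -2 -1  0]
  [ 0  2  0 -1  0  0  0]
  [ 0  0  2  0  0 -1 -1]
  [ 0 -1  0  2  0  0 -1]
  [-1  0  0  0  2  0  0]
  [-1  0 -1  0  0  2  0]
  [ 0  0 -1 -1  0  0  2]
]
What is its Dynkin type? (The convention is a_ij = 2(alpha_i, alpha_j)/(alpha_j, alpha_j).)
The matrix has rank 7 with 2's on the diagonal. Reading the off-diagonal entries as Dynkin edges (a single edge where a_ij = a_ji = -1; a double or triple edge where a_ij * a_ji = 2 or 3), the diagram is a chain of 7 nodes with a double edge at one end; the terminal node there is the unique short simple root (B_7). One simple-root ordering that puts it in standard form is (alpha_2, alpha_4, alpha_7, alpha_3, alpha_6, alpha_1, alpha_5). So the algebra is type B_7, i.e. so(15).

B7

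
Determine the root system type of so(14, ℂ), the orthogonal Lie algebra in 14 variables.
This is so(14) with 14 even, which has dimension 14(14-1)/2 = 91 and rank 14/2 = 7. In the classification of classical Lie algebras, the orthogonal algebra so(2n) in an even number of variables has type D_n; here n = 7, so the Dynkin diagram is a chain of 5 nodes with a fork of two nodes at one end (D_7). Hence the type is D_7.

type D_7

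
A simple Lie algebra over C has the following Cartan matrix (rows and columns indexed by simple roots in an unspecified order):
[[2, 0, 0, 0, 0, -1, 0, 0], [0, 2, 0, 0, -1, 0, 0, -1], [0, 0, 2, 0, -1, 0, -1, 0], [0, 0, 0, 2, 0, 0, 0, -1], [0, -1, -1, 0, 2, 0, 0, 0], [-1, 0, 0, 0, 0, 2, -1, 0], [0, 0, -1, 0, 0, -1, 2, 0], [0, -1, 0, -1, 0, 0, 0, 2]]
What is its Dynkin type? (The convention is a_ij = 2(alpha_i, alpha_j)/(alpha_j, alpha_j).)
type A_8

The matrix has rank 8 with 2's on the diagonal. Reading the off-diagonal entries as Dynkin edges (a single edge where a_ij = a_ji = -1; a double or triple edge where a_ij * a_ji = 2 or 3), the diagram is a chain of 8 nodes with single edges (A_8). One simple-root ordering that puts it in standard form is (alpha_1, alpha_6, alpha_7, alpha_3, alpha_5, alpha_2, alpha_8, alpha_4). So the algebra is type A_8, i.e. sl(9).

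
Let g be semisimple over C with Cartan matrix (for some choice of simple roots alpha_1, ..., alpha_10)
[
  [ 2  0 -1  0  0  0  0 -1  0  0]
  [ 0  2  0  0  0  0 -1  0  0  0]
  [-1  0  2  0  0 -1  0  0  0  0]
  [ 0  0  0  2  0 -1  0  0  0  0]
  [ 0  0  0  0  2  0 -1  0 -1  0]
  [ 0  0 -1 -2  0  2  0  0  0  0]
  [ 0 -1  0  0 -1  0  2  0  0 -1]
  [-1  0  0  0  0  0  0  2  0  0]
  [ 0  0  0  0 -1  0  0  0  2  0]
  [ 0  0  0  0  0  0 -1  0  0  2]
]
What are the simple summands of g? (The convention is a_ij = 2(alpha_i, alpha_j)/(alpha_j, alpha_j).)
The diagram associated to this matrix has two connected components: the simple roots {alpha_1, alpha_3, alpha_4, alpha_6, alpha_8} form a chain of 5 nodes with a double edge at one end; the terminal node there is the unique short simple root (B_5), and {alpha_2, alpha_5, alpha_7, alpha_9, alpha_10} form a chain of 3 nodes with a fork of two nodes at one end (D_5). A semisimple Lie algebra decomposes uniquely as the direct sum of simple ideals, one per connected component of its Dynkin diagram, so g ≅ B_5 ⊕ D_5 (dimension 55 + 45 = 100).

B_5 ⊕ D_5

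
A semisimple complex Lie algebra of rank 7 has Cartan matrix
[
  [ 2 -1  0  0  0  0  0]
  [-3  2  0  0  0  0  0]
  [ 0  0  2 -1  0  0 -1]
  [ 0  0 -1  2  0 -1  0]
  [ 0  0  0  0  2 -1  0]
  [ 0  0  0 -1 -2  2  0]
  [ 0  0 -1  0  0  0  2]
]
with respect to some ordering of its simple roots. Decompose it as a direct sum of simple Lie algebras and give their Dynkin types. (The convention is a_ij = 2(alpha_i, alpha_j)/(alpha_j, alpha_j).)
The diagram associated to this matrix has two connected components: the simple roots {alpha_3, alpha_4, alpha_5, alpha_6, alpha_7} form a chain of 5 nodes with a double edge at one end; the terminal node there is the unique short simple root (B_5), and {alpha_1, alpha_2} form two nodes joined by a triple edge (G_2). A semisimple Lie algebra decomposes uniquely as the direct sum of simple ideals, one per connected component of its Dynkin diagram, so g ≅ B_5 ⊕ G_2 (dimension 55 + 14 = 69).

type B_5 ⊕ type G_2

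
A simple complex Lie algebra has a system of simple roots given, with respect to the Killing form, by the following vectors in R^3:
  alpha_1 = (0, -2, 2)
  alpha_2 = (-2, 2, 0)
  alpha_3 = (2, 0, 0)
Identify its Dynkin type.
B3

Compute the Cartan integers a_ij = 2(alpha_i, alpha_j)/(alpha_j, alpha_j); the resulting 3x3 Cartan matrix is
[[2, -1, 0], [-1, 2, -2], [0, -1, 2]].
The roots have two lengths (squared-length ratio 2:1); the short ones are alpha_{3}. The associated Dynkin diagram is a chain of 3 nodes with a double edge at one end; the terminal node there is the unique short simple root (B_3), so the type is B_3 (the algebra so(7)).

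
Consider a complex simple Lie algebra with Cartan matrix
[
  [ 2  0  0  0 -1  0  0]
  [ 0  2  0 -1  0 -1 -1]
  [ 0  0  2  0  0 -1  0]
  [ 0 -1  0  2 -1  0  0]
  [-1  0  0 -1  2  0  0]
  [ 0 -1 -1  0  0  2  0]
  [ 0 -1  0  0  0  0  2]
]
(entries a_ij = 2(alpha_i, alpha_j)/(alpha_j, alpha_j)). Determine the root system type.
E_7

The matrix has rank 7 with 2's on the diagonal. Reading the off-diagonal entries as Dynkin edges (a single edge where a_ij = a_ji = -1; a double or triple edge where a_ij * a_ji = 2 or 3), the diagram is a chain of 6 nodes with one extra node attached to the third node from one end (E_7). One simple-root ordering that puts it in standard form is (alpha_3, alpha_7, alpha_6, alpha_2, alpha_4, alpha_5, alpha_1). So the algebra is type E_7.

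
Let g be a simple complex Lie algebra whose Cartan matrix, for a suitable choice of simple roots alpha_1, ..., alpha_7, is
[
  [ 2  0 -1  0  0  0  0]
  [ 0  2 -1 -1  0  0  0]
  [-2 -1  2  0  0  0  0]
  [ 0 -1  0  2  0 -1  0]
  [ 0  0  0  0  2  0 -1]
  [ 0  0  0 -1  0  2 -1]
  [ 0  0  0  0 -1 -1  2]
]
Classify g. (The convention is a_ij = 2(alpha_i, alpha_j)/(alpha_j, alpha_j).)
B_7

The matrix has rank 7 with 2's on the diagonal. Reading the off-diagonal entries as Dynkin edges (a single edge where a_ij = a_ji = -1; a double or triple edge where a_ij * a_ji = 2 or 3), the diagram is a chain of 7 nodes with a double edge at one end; the terminal node there is the unique short simple root (B_7). One simple-root ordering that puts it in standard form is (alpha_5, alpha_7, alpha_6, alpha_4, alpha_2, alpha_3, alpha_1). So the algebra is type B_7, i.e. so(15).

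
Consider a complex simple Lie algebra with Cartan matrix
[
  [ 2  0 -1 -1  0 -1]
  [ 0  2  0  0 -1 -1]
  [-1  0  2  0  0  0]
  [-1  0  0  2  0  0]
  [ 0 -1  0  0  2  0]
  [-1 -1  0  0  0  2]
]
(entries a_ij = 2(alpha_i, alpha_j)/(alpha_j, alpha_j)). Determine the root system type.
The matrix has rank 6 with 2's on the diagonal. Reading the off-diagonal entries as Dynkin edges (a single edge where a_ij = a_ji = -1; a double or triple edge where a_ij * a_ji = 2 or 3), the diagram is a chain of 4 nodes with a fork of two nodes at one end (D_6). One simple-root ordering that puts it in standard form is (alpha_5, alpha_2, alpha_6, alpha_1, alpha_4, alpha_3). So the algebra is type D_6, i.e. so(12).

type D_6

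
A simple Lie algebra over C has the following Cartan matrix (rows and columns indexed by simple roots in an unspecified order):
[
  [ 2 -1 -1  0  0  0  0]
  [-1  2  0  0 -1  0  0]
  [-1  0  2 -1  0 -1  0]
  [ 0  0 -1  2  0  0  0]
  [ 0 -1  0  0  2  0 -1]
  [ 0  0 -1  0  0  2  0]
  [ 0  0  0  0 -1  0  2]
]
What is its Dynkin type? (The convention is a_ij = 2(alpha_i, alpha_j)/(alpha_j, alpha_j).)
D_7 (so(14))

The matrix has rank 7 with 2's on the diagonal. Reading the off-diagonal entries as Dynkin edges (a single edge where a_ij = a_ji = -1; a double or triple edge where a_ij * a_ji = 2 or 3), the diagram is a chain of 5 nodes with a fork of two nodes at one end (D_7). One simple-root ordering that puts it in standard form is (alpha_7, alpha_5, alpha_2, alpha_1, alpha_3, alpha_6, alpha_4). So the algebra is type D_7, i.e. so(14).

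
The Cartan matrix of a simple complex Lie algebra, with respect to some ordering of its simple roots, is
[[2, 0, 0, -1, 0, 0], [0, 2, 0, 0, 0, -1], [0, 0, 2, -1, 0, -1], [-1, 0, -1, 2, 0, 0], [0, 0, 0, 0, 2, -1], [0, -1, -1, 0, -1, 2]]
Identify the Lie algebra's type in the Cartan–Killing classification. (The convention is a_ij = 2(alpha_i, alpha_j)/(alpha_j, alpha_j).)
type D_6

The matrix has rank 6 with 2's on the diagonal. Reading the off-diagonal entries as Dynkin edges (a single edge where a_ij = a_ji = -1; a double or triple edge where a_ij * a_ji = 2 or 3), the diagram is a chain of 4 nodes with a fork of two nodes at one end (D_6). One simple-root ordering that puts it in standard form is (alpha_1, alpha_4, alpha_3, alpha_6, alpha_2, alpha_5). So the algebra is type D_6, i.e. so(12).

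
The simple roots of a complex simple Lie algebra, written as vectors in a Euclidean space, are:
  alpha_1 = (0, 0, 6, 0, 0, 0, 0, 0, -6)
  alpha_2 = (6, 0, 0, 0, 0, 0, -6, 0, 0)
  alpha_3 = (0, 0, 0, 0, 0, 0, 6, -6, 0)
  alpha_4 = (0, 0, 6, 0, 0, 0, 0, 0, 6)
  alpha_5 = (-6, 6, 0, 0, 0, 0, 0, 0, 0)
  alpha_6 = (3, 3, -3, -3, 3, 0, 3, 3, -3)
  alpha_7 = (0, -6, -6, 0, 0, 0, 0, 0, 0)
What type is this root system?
E7

Compute the Cartan integers a_ij = 2(alpha_i, alpha_j)/(alpha_j, alpha_j); the resulting 7x7 Cartan matrix is
[[2, 0, 0, 0, 0, 0, -1], [0, 2, -1, 0, -1, 0, 0], [0, -1, 2, 0, 0, 0, 0], [0, 0, 0, 2, 0, -1, -1], [0, -1, 0, 0, 2, 0, -1], [0, 0, 0, -1, 0, 2, 0], [-1, 0, 0, -1, -1, 0, 2]].
All simple roots have the same length, so the diagram is simply laced. The associated Dynkin diagram is a chain of 6 nodes with one extra node attached to the third node from one end (E_7), so the type is E_7.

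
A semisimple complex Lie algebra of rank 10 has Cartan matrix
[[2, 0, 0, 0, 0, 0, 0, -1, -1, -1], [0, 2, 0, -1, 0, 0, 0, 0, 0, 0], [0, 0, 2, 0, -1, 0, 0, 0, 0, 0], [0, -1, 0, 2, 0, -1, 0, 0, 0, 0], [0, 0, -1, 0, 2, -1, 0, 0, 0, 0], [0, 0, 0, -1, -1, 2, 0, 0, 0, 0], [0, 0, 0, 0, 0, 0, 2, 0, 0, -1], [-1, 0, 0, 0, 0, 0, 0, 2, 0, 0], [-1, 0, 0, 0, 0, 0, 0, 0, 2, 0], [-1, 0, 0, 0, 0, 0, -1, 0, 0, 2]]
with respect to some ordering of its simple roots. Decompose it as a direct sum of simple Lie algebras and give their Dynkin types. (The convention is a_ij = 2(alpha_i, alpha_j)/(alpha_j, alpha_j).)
The diagram associated to this matrix has two connected components: the simple roots {alpha_2, alpha_3, alpha_4, alpha_5, alpha_6} form a chain of 5 nodes with single edges (A_5), and {alpha_1, alpha_7, alpha_8, alpha_9, alpha_10} form a chain of 3 nodes with a fork of two nodes at one end (D_5). A semisimple Lie algebra decomposes uniquely as the direct sum of simple ideals, one per connected component of its Dynkin diagram, so g ≅ A_5 ⊕ D_5 (dimension 35 + 45 = 80).

A_5 (sl(6)) + D_5 (so(10))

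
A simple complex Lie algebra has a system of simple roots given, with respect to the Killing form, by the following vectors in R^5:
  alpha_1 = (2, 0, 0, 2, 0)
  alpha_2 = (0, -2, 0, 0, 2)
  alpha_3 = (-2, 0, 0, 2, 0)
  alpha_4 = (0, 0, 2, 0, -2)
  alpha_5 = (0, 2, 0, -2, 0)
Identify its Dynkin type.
type D_5

Compute the Cartan integers a_ij = 2(alpha_i, alpha_j)/(alpha_j, alpha_j); the resulting 5x5 Cartan matrix is
[[2, 0, 0, 0, -1], [0, 2, 0, -1, -1], [0, 0, 2, 0, -1], [0, -1, 0, 2, 0], [-1, -1, -1, 0, 2]].
All simple roots have the same length, so the diagram is simply laced. The associated Dynkin diagram is a chain of 3 nodes with a fork of two nodes at one end (D_5), so the type is D_5 (the algebra so(10)).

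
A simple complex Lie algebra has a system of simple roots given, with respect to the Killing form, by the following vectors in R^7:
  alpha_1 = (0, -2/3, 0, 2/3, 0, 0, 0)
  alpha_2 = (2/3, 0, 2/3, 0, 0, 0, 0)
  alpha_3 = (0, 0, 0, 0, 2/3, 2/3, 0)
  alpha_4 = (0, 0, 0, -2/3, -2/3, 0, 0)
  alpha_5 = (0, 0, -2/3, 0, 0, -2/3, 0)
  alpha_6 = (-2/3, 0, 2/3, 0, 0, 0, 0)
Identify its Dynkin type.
D_6

Compute the Cartan integers a_ij = 2(alpha_i, alpha_j)/(alpha_j, alpha_j); the resulting 6x6 Cartan matrix is
[[2, 0, 0, -1, 0, 0], [0, 2, 0, 0, -1, 0], [0, 0, 2, -1, -1, 0], [-1, 0, -1, 2, 0, 0], [0, -1, -1, 0, 2, -1], [0, 0, 0, 0, -1, 2]].
All simple roots have the same length, so the diagram is simply laced. The associated Dynkin diagram is a chain of 4 nodes with a fork of two nodes at one end (D_6), so the type is D_6 (the algebra so(12)).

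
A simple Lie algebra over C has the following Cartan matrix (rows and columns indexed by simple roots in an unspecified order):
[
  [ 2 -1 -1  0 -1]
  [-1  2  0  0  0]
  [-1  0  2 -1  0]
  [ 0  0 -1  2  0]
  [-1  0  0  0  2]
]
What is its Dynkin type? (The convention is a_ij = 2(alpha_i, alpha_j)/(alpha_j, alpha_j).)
The matrix has rank 5 with 2's on the diagonal. Reading the off-diagonal entries as Dynkin edges (a single edge where a_ij = a_ji = -1; a double or triple edge where a_ij * a_ji = 2 or 3), the diagram is a chain of 3 nodes with a fork of two nodes at one end (D_5). One simple-root ordering that puts it in standard form is (alpha_4, alpha_3, alpha_1, alpha_2, alpha_5). So the algebra is type D_5, i.e. so(10).

D_5 (so(10))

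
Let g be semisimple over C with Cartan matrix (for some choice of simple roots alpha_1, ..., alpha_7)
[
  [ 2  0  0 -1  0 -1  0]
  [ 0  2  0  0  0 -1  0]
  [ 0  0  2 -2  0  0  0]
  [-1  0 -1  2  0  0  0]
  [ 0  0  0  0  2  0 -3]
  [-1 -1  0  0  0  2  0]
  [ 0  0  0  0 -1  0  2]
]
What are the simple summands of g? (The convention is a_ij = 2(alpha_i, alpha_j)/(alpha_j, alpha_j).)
C_5 ⊕ G_2

The diagram associated to this matrix has two connected components: the simple roots {alpha_1, alpha_2, alpha_3, alpha_4, alpha_6} form a chain of 5 nodes with a double edge at one end; the terminal node there is the unique long simple root (C_5), and {alpha_5, alpha_7} form two nodes joined by a triple edge (G_2). A semisimple Lie algebra decomposes uniquely as the direct sum of simple ideals, one per connected component of its Dynkin diagram, so g ≅ C_5 ⊕ G_2 (dimension 55 + 14 = 69).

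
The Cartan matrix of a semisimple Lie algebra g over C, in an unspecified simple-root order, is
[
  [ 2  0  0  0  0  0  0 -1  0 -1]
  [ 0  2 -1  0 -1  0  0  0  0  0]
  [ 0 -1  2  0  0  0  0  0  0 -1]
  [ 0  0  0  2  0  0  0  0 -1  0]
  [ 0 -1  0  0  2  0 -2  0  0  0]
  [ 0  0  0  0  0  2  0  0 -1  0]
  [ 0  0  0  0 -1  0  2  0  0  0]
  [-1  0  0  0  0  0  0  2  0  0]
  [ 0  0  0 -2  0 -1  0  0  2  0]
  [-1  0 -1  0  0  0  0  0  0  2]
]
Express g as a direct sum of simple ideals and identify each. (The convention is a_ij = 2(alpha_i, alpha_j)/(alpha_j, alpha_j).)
The diagram associated to this matrix has two connected components: the simple roots {alpha_4, alpha_6, alpha_9} form a chain of 3 nodes with a double edge at one end; the terminal node there is the unique short simple root (B_3), and {alpha_1, alpha_2, alpha_3, alpha_5, alpha_7, alpha_8, alpha_10} form a chain of 7 nodes with a double edge at one end; the terminal node there is the unique short simple root (B_7). A semisimple Lie algebra decomposes uniquely as the direct sum of simple ideals, one per connected component of its Dynkin diagram, so g ≅ B_3 ⊕ B_7 (dimension 21 + 105 = 126).

B_3 ⊕ B_7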